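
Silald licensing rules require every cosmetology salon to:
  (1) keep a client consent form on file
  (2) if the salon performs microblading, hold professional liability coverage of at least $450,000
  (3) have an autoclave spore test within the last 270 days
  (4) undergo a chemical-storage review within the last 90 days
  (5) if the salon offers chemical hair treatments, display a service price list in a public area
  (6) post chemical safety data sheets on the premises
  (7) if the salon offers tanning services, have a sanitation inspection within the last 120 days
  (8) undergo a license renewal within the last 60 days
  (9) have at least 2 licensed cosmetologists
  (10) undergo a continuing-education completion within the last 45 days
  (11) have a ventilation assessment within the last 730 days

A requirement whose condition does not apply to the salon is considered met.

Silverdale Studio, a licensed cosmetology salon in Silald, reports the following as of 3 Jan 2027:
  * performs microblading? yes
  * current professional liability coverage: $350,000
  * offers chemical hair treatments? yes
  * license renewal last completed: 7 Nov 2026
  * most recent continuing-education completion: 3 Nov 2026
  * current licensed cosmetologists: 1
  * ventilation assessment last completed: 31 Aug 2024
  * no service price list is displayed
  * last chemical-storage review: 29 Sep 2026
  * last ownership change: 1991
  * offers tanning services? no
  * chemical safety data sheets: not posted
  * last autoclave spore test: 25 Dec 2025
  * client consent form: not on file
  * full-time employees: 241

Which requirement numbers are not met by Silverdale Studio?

1, 2, 3, 4, 5, 6, 9, 10, 11

1. client consent form absent → not met
2. condition 'performs microblading' holds; professional liability coverage $350,000 < $450,000 → not met
3. autoclave spore test 374 days ago vs limit 270 → not met
4. chemical-storage review 96 days ago vs limit 90 → not met
5. condition 'offers chemical hair treatments' holds; service price list absent → not met
6. chemical safety data sheets absent → not met
7. condition 'offers tanning services' does not hold → requirement n/a → met
8. license renewal 57 days ago vs limit 60 → met
9. licensed cosmetologists 1 < 2 → not met
10. continuing-education completion 61 days ago vs limit 45 → not met
11. ventilation assessment 855 days ago vs limit 730 → not met
Not met: 1, 2, 3, 4, 5, 6, 9, 10, 11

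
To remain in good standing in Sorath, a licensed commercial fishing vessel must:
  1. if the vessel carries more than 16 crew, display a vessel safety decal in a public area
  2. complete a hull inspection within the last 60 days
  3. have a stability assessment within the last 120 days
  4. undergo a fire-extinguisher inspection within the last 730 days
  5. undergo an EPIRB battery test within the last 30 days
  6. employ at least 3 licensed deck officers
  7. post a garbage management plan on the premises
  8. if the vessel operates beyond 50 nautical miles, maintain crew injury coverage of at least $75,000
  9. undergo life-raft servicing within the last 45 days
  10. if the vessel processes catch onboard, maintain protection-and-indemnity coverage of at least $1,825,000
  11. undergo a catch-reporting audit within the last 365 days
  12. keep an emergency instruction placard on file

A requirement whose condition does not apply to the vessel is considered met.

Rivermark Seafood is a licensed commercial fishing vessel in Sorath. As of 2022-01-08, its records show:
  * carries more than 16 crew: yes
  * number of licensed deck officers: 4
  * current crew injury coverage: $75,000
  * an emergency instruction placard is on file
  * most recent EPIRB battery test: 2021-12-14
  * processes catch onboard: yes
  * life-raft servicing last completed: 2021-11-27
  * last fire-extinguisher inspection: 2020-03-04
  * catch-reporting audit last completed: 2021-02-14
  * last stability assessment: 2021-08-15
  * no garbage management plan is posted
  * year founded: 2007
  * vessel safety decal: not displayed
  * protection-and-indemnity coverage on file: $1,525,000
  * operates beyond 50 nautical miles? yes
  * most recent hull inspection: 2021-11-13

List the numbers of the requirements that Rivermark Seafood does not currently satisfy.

1. condition 'carries more than 16 crew' holds; vessel safety decal absent → not met
2. hull inspection 56 days ago vs limit 60 → met
3. stability assessment 146 days ago vs limit 120 → not met
4. fire-extinguisher inspection 675 days ago vs limit 730 → met
5. EPIRB battery test 25 days ago vs limit 30 → met
6. licensed deck officers 4 ≥ 3 → met
7. garbage management plan absent → not met
8. condition 'operates beyond 50 nautical miles' holds; crew injury coverage $75,000 ≥ $75,000 → met
9. life-raft servicing 42 days ago vs limit 45 → met
10. condition 'processes catch onboard' holds; protection-and-indemnity coverage $1,525,000 < $1,825,000 → not met
11. catch-reporting audit 328 days ago vs limit 365 → met
12. emergency instruction placard present → met
Not met: 1, 3, 7, 10

1, 3, 7, 10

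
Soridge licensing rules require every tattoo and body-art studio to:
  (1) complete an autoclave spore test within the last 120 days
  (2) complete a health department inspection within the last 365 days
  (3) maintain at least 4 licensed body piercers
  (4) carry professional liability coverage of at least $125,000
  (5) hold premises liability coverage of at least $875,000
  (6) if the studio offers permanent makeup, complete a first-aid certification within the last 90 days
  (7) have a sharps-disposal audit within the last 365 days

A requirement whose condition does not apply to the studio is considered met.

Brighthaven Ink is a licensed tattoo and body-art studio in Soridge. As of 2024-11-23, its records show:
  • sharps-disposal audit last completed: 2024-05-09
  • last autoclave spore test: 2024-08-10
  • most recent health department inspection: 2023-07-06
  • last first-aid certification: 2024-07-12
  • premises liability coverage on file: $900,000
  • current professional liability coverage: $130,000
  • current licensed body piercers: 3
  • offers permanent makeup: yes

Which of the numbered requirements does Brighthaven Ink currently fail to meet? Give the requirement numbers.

1. autoclave spore test 105 days ago vs limit 120 → met
2. health department inspection 506 days ago vs limit 365 → not met
3. licensed body piercers 3 < 4 → not met
4. professional liability coverage $130,000 ≥ $125,000 → met
5. premises liability coverage $900,000 ≥ $875,000 → met
6. condition 'offers permanent makeup' holds; first-aid certification 134 days ago vs limit 90 → not met
7. sharps-disposal audit 198 days ago vs limit 365 → met
Not met: 2, 3, 6

2, 3, 6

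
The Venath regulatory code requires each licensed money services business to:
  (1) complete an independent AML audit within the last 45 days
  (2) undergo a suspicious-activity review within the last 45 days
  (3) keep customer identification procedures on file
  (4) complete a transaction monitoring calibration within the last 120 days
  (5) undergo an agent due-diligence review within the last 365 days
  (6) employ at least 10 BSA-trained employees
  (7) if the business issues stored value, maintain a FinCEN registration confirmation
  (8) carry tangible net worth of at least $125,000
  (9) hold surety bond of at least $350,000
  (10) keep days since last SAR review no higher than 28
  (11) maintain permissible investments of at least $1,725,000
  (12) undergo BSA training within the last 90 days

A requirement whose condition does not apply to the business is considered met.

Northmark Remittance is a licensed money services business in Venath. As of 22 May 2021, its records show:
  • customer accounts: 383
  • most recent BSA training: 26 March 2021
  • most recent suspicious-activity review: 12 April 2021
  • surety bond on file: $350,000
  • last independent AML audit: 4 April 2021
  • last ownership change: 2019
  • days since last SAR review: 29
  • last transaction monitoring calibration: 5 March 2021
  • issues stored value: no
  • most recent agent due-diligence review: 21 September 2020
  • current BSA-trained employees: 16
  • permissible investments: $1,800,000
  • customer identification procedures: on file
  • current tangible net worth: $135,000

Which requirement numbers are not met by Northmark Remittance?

1, 10

1. independent AML audit 48 days ago vs limit 45 → not met
2. suspicious-activity review 40 days ago vs limit 45 → met
3. customer identification procedures present → met
4. transaction monitoring calibration 78 days ago vs limit 120 → met
5. agent due-diligence review 243 days ago vs limit 365 → met
6. BSA-trained employees 16 ≥ 10 → met
7. condition 'issues stored value' does not hold → requirement n/a → met
8. tangible net worth $135,000 ≥ $125,000 → met
9. surety bond $350,000 ≥ $350,000 → met
10. days since last SAR review 29 > 28 → not met
11. permissible investments $1,800,000 ≥ $1,725,000 → met
12. BSA training 57 days ago vs limit 90 → met
Not met: 1, 10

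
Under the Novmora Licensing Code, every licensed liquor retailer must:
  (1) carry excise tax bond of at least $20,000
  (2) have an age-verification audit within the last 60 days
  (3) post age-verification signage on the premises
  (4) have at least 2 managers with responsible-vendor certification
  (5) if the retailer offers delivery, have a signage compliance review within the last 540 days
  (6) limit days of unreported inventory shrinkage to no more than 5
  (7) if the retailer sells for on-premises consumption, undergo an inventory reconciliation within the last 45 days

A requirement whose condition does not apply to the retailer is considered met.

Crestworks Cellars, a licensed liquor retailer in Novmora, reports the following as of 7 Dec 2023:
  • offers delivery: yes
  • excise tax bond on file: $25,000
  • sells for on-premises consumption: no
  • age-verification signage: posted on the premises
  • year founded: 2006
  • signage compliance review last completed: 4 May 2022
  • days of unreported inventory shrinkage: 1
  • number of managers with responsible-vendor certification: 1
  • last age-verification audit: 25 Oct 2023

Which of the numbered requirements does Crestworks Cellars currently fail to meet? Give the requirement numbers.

1. excise tax bond $25,000 ≥ $20,000 → met
2. age-verification audit 43 days ago vs limit 60 → met
3. age-verification signage present → met
4. managers with responsible-vendor certification 1 < 2 → not met
5. condition 'offers delivery' holds; signage compliance review 582 days ago vs limit 540 → not met
6. days of unreported inventory shrinkage 1 ≤ 5 → met
7. condition 'sells for on-premises consumption' does not hold → requirement n/a → met
Not met: 4, 5

4, 5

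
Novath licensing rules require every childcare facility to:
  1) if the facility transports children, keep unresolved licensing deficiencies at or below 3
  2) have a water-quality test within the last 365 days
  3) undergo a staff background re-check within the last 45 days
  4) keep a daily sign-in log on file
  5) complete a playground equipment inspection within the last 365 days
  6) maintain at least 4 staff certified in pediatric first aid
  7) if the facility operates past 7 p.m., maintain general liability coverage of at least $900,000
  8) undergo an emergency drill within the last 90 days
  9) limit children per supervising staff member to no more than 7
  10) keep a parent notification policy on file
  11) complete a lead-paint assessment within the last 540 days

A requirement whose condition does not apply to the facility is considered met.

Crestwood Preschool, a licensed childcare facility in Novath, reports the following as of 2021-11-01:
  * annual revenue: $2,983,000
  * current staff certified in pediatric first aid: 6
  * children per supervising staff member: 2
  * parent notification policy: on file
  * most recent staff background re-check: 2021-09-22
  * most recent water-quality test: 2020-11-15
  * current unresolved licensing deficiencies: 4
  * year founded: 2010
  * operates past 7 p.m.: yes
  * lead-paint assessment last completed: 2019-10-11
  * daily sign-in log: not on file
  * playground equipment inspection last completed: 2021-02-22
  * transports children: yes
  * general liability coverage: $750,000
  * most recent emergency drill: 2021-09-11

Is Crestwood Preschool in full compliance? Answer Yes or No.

1. condition 'transports children' holds; unresolved licensing deficiencies 4 > 3 → not met
2. water-quality test 351 days ago vs limit 365 → met
3. staff background re-check 40 days ago vs limit 45 → met
4. daily sign-in log absent → not met
5. playground equipment inspection 252 days ago vs limit 365 → met
6. staff certified in pediatric first aid 6 ≥ 4 → met
7. condition 'operates past 7 p.m.' holds; general liability coverage $750,000 < $900,000 → not met
8. emergency drill 51 days ago vs limit 90 → met
9. children per supervising staff member 2 ≤ 7 → met
10. parent notification policy present → met
11. lead-paint assessment 752 days ago vs limit 540 → not met
Not met: 1, 4, 7, 11

No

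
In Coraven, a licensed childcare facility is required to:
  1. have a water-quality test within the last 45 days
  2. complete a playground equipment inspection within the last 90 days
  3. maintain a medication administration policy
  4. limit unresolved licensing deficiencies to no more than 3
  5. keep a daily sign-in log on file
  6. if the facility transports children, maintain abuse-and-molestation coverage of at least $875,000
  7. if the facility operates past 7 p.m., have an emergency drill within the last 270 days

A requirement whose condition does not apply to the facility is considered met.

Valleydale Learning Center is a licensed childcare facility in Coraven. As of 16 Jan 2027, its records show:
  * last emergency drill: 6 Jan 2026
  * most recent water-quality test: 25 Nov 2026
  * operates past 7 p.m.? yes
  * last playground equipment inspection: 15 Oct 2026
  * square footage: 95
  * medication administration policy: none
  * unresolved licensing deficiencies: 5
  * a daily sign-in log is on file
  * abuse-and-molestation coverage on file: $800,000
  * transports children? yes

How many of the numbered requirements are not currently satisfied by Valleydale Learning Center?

1. water-quality test 52 days ago vs limit 45 → not met
2. playground equipment inspection 93 days ago vs limit 90 → not met
3. medication administration policy absent → not met
4. unresolved licensing deficiencies 5 > 3 → not met
5. daily sign-in log present → met
6. condition 'transports children' holds; abuse-and-molestation coverage $800,000 < $875,000 → not met
7. condition 'operates past 7 p.m.' holds; emergency drill 375 days ago vs limit 270 → not met
Not met: 6 of 7

6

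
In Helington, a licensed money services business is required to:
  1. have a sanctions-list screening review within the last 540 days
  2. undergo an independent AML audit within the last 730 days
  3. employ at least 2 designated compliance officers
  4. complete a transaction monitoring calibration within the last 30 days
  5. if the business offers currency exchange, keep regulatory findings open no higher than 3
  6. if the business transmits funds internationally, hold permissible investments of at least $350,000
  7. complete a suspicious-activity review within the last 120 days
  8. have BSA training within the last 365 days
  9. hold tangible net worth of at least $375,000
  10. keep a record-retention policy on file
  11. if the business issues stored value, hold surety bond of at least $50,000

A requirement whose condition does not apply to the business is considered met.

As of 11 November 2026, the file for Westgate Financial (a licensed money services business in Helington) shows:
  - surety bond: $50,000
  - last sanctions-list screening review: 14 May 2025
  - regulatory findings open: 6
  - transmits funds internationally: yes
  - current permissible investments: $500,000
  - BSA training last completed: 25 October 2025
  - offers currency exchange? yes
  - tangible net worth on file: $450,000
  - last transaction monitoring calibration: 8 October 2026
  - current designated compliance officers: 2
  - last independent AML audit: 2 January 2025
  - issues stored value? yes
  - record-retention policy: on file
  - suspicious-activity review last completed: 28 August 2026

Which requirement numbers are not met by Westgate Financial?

1. sanctions-list screening review 546 days ago vs limit 540 → not met
2. independent AML audit 678 days ago vs limit 730 → met
3. designated compliance officers 2 ≥ 2 → met
4. transaction monitoring calibration 34 days ago vs limit 30 → not met
5. condition 'offers currency exchange' holds; regulatory findings open 6 > 3 → not met
6. condition 'transmits funds internationally' holds; permissible investments $500,000 ≥ $350,000 → met
7. suspicious-activity review 75 days ago vs limit 120 → met
8. BSA training 382 days ago vs limit 365 → not met
9. tangible net worth $450,000 ≥ $375,000 → met
10. record-retention policy present → met
11. condition 'issues stored value' holds; surety bond $50,000 ≥ $50,000 → met
Not met: 1, 4, 5, 8

1, 4, 5, 8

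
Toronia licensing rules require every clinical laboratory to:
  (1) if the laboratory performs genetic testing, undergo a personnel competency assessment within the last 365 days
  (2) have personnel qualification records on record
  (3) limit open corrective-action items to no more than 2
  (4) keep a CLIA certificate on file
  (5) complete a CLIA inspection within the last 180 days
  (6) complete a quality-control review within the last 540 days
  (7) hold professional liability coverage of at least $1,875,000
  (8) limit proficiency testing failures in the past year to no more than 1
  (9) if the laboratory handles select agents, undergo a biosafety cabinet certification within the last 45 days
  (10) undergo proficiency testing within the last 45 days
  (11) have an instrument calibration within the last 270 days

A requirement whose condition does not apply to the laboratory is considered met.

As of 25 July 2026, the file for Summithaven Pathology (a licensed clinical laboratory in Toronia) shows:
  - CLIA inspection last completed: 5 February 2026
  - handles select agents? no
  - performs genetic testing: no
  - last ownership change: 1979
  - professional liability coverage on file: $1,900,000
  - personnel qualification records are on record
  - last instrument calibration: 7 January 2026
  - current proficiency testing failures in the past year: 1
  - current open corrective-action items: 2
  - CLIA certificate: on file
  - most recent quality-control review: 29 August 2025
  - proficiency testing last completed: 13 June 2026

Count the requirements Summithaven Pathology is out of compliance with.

1. condition 'performs genetic testing' does not hold → requirement n/a → met
2. personnel qualification records present → met
3. open corrective-action items 2 ≤ 2 → met
4. CLIA certificate present → met
5. CLIA inspection 170 days ago vs limit 180 → met
6. quality-control review 330 days ago vs limit 540 → met
7. professional liability coverage $1,900,000 ≥ $1,875,000 → met
8. proficiency testing failures in the past year 1 ≤ 1 → met
9. condition 'handles select agents' does not hold → requirement n/a → met
10. proficiency testing 42 days ago vs limit 45 → met
11. instrument calibration 199 days ago vs limit 270 → met
Not met: 0 of 11

0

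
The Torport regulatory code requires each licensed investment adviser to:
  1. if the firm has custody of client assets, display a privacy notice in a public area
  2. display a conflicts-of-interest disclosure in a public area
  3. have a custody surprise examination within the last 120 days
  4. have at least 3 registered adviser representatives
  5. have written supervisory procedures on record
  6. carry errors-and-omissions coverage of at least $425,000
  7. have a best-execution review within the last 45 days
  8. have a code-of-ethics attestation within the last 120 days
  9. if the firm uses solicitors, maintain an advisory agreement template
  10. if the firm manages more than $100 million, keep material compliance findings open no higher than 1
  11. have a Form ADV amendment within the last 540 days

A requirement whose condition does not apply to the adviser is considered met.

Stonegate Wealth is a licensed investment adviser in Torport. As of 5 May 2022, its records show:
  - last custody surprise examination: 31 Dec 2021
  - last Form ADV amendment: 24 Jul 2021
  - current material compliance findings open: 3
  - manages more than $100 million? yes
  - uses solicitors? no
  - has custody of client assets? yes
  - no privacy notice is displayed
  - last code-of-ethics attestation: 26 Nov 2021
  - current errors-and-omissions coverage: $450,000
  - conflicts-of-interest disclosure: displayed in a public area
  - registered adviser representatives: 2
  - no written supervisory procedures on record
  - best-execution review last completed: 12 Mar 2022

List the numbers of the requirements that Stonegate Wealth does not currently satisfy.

1. condition 'has custody of client assets' holds; privacy notice absent → not met
2. conflicts-of-interest disclosure present → met
3. custody surprise examination 125 days ago vs limit 120 → not met
4. registered adviser representatives 2 < 3 → not met
5. written supervisory procedures absent → not met
6. errors-and-omissions coverage $450,000 ≥ $425,000 → met
7. best-execution review 54 days ago vs limit 45 → not met
8. code-of-ethics attestation 160 days ago vs limit 120 → not met
9. condition 'uses solicitors' does not hold → requirement n/a → met
10. condition 'manages more than $100 million' holds; material compliance findings open 3 > 1 → not met
11. Form ADV amendment 285 days ago vs limit 540 → met
Not met: 1, 3, 4, 5, 7, 8, 10

1, 3, 4, 5, 7, 8, 10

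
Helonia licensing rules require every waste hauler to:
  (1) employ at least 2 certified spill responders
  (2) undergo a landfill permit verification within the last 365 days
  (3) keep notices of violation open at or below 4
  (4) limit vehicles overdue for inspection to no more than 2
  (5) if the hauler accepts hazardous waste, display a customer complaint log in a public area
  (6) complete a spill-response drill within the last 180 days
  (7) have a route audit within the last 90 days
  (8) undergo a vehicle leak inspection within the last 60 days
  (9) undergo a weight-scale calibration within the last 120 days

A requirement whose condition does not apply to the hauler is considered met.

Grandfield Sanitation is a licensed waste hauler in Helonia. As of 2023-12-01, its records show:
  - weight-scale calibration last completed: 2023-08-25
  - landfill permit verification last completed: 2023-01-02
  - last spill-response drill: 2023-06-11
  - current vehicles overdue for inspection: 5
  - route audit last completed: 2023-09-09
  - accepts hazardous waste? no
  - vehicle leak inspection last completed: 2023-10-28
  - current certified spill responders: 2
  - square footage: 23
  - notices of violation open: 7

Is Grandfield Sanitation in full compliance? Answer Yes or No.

1. certified spill responders 2 ≥ 2 → met
2. landfill permit verification 333 days ago vs limit 365 → met
3. notices of violation open 7 > 4 → not met
4. vehicles overdue for inspection 5 > 2 → not met
5. condition 'accepts hazardous waste' does not hold → requirement n/a → met
6. spill-response drill 173 days ago vs limit 180 → met
7. route audit 83 days ago vs limit 90 → met
8. vehicle leak inspection 34 days ago vs limit 60 → met
9. weight-scale calibration 98 days ago vs limit 120 → met
Not met: 3, 4

No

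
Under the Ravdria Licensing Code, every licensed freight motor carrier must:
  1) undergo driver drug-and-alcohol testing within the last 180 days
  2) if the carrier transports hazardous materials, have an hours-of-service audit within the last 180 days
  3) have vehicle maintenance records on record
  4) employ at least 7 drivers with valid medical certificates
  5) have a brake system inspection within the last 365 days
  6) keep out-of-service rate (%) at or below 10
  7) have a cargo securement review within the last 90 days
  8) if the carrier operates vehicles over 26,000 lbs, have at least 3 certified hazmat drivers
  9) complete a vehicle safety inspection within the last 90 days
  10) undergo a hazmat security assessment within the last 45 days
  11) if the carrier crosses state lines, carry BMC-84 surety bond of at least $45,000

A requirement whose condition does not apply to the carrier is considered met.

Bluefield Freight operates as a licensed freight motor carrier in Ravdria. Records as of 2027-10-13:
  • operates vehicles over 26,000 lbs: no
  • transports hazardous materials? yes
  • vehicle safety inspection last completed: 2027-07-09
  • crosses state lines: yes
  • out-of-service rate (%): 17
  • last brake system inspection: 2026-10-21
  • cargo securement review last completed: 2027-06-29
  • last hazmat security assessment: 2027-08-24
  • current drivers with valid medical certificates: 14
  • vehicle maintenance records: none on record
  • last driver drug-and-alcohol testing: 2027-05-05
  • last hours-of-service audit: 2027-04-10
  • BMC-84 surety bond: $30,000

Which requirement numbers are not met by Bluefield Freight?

2, 3, 6, 7, 9, 10, 11

1. driver drug-and-alcohol testing 161 days ago vs limit 180 → met
2. condition 'transports hazardous materials' holds; hours-of-service audit 186 days ago vs limit 180 → not met
3. vehicle maintenance records absent → not met
4. drivers with valid medical certificates 14 ≥ 7 → met
5. brake system inspection 357 days ago vs limit 365 → met
6. out-of-service rate (%) 17 > 10 → not met
7. cargo securement review 106 days ago vs limit 90 → not met
8. condition 'operates vehicles over 26,000 lbs' does not hold → requirement n/a → met
9. vehicle safety inspection 96 days ago vs limit 90 → not met
10. hazmat security assessment 50 days ago vs limit 45 → not met
11. condition 'crosses state lines' holds; BMC-84 surety bond $30,000 < $45,000 → not met
Not met: 2, 3, 6, 7, 9, 10, 11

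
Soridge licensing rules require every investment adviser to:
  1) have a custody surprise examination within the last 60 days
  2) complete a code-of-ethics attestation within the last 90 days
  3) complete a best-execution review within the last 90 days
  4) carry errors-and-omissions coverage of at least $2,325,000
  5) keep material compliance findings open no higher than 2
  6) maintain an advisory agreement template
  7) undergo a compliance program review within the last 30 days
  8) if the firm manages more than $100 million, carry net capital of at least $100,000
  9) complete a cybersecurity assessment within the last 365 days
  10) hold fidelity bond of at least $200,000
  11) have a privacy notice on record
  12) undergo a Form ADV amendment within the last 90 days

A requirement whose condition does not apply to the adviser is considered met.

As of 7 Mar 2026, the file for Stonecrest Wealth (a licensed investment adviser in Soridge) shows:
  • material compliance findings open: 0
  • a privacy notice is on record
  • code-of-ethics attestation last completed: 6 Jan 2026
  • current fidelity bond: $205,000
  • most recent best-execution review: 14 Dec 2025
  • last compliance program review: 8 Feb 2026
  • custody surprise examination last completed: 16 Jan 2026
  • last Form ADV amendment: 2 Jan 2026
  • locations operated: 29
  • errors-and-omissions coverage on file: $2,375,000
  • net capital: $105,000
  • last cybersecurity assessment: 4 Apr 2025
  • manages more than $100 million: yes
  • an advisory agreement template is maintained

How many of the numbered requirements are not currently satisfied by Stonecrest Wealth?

1. custody surprise examination 50 days ago vs limit 60 → met
2. code-of-ethics attestation 60 days ago vs limit 90 → met
3. best-execution review 83 days ago vs limit 90 → met
4. errors-and-omissions coverage $2,375,000 ≥ $2,325,000 → met
5. material compliance findings open 0 ≤ 2 → met
6. advisory agreement template present → met
7. compliance program review 27 days ago vs limit 30 → met
8. condition 'manages more than $100 million' holds; net capital $105,000 ≥ $100,000 → met
9. cybersecurity assessment 337 days ago vs limit 365 → met
10. fidelity bond $205,000 ≥ $200,000 → met
11. privacy notice present → met
12. Form ADV amendment 64 days ago vs limit 90 → met
Not met: 0 of 12

0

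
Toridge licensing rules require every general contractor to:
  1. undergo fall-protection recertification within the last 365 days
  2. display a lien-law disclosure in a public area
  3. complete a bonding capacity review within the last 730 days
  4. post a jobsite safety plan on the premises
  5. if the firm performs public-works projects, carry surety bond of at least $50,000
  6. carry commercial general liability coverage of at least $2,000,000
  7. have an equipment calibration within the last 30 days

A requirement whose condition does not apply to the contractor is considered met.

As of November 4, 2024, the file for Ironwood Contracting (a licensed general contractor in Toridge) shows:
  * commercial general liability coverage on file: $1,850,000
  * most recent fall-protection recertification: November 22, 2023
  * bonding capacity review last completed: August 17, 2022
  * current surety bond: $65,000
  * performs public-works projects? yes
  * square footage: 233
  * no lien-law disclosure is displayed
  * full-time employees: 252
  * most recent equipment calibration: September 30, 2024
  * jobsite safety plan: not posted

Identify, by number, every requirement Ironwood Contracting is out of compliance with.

1. fall-protection recertification 348 days ago vs limit 365 → met
2. lien-law disclosure absent → not met
3. bonding capacity review 810 days ago vs limit 730 → not met
4. jobsite safety plan absent → not met
5. condition 'performs public-works projects' holds; surety bond $65,000 ≥ $50,000 → met
6. commercial general liability coverage $1,850,000 < $2,000,000 → not met
7. equipment calibration 35 days ago vs limit 30 → not met
Not met: 2, 3, 4, 6, 7

2, 3, 4, 6, 7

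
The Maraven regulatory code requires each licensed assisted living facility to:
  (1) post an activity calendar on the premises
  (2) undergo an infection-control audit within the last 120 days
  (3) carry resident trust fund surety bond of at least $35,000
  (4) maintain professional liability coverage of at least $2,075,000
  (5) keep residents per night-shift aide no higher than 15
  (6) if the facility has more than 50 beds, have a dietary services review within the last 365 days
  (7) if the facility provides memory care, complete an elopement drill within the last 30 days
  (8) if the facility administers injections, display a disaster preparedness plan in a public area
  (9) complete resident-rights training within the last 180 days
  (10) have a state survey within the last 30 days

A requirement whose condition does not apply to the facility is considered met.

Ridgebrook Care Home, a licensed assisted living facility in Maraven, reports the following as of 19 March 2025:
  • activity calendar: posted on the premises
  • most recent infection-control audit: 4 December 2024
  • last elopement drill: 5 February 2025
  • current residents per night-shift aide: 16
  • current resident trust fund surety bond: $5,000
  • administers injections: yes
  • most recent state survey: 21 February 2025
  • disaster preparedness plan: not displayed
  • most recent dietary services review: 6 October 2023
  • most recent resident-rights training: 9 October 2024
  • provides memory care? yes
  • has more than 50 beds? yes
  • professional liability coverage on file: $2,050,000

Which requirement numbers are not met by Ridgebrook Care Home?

3, 4, 5, 6, 7, 8

1. activity calendar present → met
2. infection-control audit 105 days ago vs limit 120 → met
3. resident trust fund surety bond $5,000 < $35,000 → not met
4. professional liability coverage $2,050,000 < $2,075,000 → not met
5. residents per night-shift aide 16 > 15 → not met
6. condition 'has more than 50 beds' holds; dietary services review 530 days ago vs limit 365 → not met
7. condition 'provides memory care' holds; elopement drill 42 days ago vs limit 30 → not met
8. condition 'administers injections' holds; disaster preparedness plan absent → not met
9. resident-rights training 161 days ago vs limit 180 → met
10. state survey 26 days ago vs limit 30 → met
Not met: 3, 4, 5, 6, 7, 8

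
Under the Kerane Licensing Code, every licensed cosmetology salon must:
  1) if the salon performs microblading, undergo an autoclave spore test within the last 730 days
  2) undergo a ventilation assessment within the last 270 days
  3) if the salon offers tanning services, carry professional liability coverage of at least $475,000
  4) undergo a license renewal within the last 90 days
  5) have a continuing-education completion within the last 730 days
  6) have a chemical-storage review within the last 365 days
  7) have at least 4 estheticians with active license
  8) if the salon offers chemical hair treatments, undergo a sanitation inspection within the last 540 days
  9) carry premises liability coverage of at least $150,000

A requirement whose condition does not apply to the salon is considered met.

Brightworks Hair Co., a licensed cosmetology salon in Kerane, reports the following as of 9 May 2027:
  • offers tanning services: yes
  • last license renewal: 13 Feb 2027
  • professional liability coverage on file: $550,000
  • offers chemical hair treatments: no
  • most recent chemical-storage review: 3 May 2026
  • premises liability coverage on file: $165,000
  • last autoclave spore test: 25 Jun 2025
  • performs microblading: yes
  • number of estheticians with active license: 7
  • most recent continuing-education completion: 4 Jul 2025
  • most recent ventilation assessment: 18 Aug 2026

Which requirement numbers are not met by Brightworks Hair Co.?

1. condition 'performs microblading' holds; autoclave spore test 683 days ago vs limit 730 → met
2. ventilation assessment 264 days ago vs limit 270 → met
3. condition 'offers tanning services' holds; professional liability coverage $550,000 ≥ $475,000 → met
4. license renewal 85 days ago vs limit 90 → met
5. continuing-education completion 674 days ago vs limit 730 → met
6. chemical-storage review 371 days ago vs limit 365 → not met
7. estheticians with active license 7 ≥ 4 → met
8. condition 'offers chemical hair treatments' does not hold → requirement n/a → met
9. premises liability coverage $165,000 ≥ $150,000 → met
Not met: 6

6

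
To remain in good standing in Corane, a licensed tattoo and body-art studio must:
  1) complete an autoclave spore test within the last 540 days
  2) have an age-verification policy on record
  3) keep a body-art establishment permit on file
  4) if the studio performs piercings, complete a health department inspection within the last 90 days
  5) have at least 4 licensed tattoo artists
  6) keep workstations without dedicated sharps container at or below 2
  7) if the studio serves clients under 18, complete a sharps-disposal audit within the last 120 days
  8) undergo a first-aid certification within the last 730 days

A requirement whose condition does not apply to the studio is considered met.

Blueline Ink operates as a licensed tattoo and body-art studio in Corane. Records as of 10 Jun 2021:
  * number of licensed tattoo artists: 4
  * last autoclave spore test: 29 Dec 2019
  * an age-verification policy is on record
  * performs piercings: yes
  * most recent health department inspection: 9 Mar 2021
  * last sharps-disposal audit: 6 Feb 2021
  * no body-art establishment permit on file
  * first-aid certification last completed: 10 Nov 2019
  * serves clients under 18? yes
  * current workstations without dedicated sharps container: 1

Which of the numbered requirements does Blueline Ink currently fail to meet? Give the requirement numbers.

3, 4, 7

1. autoclave spore test 529 days ago vs limit 540 → met
2. age-verification policy present → met
3. body-art establishment permit absent → not met
4. condition 'performs piercings' holds; health department inspection 93 days ago vs limit 90 → not met
5. licensed tattoo artists 4 ≥ 4 → met
6. workstations without dedicated sharps container 1 ≤ 2 → met
7. condition 'serves clients under 18' holds; sharps-disposal audit 124 days ago vs limit 120 → not met
8. first-aid certification 578 days ago vs limit 730 → met
Not met: 3, 4, 7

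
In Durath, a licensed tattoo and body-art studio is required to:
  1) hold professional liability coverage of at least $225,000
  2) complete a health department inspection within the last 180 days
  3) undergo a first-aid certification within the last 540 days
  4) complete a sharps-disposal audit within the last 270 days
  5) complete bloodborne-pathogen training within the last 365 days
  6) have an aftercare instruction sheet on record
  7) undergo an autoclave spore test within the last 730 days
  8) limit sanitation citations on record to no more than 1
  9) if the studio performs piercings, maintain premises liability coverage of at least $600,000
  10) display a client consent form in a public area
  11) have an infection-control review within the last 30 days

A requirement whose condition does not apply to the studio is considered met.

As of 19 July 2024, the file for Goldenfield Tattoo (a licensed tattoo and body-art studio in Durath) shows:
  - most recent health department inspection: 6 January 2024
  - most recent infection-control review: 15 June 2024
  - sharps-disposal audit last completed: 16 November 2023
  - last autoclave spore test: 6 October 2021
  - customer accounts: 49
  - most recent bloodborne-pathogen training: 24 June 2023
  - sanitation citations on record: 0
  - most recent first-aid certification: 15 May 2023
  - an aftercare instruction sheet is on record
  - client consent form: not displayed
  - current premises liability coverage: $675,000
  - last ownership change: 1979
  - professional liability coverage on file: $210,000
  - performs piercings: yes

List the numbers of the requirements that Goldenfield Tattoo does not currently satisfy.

1. professional liability coverage $210,000 < $225,000 → not met
2. health department inspection 195 days ago vs limit 180 → not met
3. first-aid certification 431 days ago vs limit 540 → met
4. sharps-disposal audit 246 days ago vs limit 270 → met
5. bloodborne-pathogen training 391 days ago vs limit 365 → not met
6. aftercare instruction sheet present → met
7. autoclave spore test 1017 days ago vs limit 730 → not met
8. sanitation citations on record 0 ≤ 1 → met
9. condition 'performs piercings' holds; premises liability coverage $675,000 ≥ $600,000 → met
10. client consent form absent → not met
11. infection-control review 34 days ago vs limit 30 → not met
Not met: 1, 2, 5, 7, 10, 11

1, 2, 5, 7, 10, 11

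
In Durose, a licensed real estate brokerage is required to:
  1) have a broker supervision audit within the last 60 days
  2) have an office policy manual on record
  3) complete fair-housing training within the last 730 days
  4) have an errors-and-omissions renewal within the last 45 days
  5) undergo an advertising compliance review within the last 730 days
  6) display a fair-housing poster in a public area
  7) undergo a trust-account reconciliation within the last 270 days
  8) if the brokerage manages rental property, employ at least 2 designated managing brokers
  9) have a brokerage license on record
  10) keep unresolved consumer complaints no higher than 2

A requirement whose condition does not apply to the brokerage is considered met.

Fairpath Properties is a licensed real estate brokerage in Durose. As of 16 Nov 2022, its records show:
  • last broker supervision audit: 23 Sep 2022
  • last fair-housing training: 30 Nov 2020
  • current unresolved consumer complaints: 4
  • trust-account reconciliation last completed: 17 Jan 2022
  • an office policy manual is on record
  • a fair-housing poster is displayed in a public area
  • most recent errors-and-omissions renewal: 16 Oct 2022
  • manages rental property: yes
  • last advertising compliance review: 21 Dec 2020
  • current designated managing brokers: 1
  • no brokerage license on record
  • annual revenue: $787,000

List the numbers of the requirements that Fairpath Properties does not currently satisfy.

1. broker supervision audit 54 days ago vs limit 60 → met
2. office policy manual present → met
3. fair-housing training 716 days ago vs limit 730 → met
4. errors-and-omissions renewal 31 days ago vs limit 45 → met
5. advertising compliance review 695 days ago vs limit 730 → met
6. fair-housing poster present → met
7. trust-account reconciliation 303 days ago vs limit 270 → not met
8. condition 'manages rental property' holds; designated managing brokers 1 < 2 → not met
9. brokerage license absent → not met
10. unresolved consumer complaints 4 > 2 → not met
Not met: 7, 8, 9, 10

7, 8, 9, 10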